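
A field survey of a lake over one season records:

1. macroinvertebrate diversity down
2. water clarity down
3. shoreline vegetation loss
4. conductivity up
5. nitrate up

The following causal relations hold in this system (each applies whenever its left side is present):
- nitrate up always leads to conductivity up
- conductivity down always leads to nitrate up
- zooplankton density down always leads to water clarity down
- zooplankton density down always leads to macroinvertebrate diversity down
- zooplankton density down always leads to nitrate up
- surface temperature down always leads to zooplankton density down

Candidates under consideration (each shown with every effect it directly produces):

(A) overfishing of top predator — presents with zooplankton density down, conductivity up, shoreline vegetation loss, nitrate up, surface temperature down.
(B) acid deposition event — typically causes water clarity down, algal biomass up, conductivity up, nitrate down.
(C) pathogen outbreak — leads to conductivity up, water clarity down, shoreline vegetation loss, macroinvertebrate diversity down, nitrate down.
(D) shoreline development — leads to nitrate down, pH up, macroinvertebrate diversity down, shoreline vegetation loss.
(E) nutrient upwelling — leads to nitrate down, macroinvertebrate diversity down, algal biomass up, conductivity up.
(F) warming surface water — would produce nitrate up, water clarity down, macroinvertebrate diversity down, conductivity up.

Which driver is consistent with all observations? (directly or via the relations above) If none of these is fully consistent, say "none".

Per-candidate check:
(A) overfishing of top predator — macroinvertebrate diversity down yes (by zooplankton density down → macroinvertebrate diversity down); water clarity down yes (by zooplankton density down → water clarity down); shoreline vegetation loss yes; conductivity up yes; nitrate up yes
(B) acid deposition event — macroinvertebrate diversity down NO; water clarity down yes; shoreline vegetation loss NO; conductivity up yes; nitrate up NO
(C) pathogen outbreak — macroinvertebrate diversity down yes; water clarity down yes; shoreline vegetation loss yes; conductivity up yes; nitrate up NO
(D) shoreline development — fails on water clarity down, conductivity up, nitrate up (predicts nitrate down, not nitrate up)
(E) nutrient upwelling — macroinvertebrate diversity down yes; water clarity down NO; shoreline vegetation loss NO; conductivity up yes; nitrate up NO
(F) warming surface water — does not account for shoreline vegetation loss
(A) alone accounts for all the evidence.

A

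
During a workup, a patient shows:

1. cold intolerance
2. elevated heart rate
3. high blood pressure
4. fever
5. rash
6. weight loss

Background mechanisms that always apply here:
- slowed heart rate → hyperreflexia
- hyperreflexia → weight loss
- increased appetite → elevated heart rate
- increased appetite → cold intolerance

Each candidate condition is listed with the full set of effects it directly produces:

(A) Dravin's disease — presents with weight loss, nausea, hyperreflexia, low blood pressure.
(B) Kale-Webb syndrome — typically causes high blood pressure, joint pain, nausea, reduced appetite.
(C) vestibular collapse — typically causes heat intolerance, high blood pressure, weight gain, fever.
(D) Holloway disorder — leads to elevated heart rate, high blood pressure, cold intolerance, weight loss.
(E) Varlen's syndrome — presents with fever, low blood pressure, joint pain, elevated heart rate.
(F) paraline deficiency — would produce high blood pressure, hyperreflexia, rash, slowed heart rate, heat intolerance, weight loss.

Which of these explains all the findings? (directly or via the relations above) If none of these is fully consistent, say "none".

For each candidate, compare predicted effects to what was observed:
(A) Dravin's disease — cold intolerance NO; elevated heart rate NO; high blood pressure NO; fever NO; rash NO; weight loss yes
(B) Kale-Webb syndrome — does not account for cold intolerance, elevated heart rate, fever, rash, weight loss
(C) vestibular collapse — fails on cold intolerance, elevated heart rate, rash, weight loss (predicts heat intolerance, not cold intolerance; predicts weight gain, not weight loss)
(D) Holloway disorder — cold intolerance yes; elevated heart rate yes; high blood pressure yes; fever NO; rash NO; weight loss yes
(E) Varlen's syndrome — fails on cold intolerance, high blood pressure, rash, weight loss (predicts low blood pressure, not high blood pressure)
(F) paraline deficiency — fails on cold intolerance, elevated heart rate, fever (predicts heat intolerance, not cold intolerance; predicts slowed heart rate, not elevated heart rate)
None of the listed candidates fits everything.

none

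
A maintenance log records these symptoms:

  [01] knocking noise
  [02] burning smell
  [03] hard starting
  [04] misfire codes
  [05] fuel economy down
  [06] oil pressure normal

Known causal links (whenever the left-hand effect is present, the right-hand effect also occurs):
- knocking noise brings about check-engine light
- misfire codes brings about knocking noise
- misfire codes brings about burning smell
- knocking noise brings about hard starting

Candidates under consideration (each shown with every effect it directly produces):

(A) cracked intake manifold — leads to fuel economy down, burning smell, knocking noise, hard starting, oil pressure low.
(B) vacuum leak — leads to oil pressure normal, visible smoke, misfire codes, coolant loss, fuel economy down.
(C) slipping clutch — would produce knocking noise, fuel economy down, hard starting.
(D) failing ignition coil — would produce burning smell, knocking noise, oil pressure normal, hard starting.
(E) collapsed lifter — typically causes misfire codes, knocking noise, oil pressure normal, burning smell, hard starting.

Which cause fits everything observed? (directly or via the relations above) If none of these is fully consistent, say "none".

Per-candidate check:
(A) cracked intake manifold — knocking noise yes; burning smell yes; hard starting yes; misfire codes NO; fuel economy down yes; oil pressure normal NO
(B) vacuum leak — accounts for every observation (knocking noise by misfire codes → knocking noise)
(C) slipping clutch — knocking noise yes; burning smell NO; hard starting yes; misfire codes NO; fuel economy down yes; oil pressure normal NO
(D) failing ignition coil — does not account for misfire codes, fuel economy down
(E) collapsed lifter — does not account for fuel economy down
Only (B) is consistent with every observation.

B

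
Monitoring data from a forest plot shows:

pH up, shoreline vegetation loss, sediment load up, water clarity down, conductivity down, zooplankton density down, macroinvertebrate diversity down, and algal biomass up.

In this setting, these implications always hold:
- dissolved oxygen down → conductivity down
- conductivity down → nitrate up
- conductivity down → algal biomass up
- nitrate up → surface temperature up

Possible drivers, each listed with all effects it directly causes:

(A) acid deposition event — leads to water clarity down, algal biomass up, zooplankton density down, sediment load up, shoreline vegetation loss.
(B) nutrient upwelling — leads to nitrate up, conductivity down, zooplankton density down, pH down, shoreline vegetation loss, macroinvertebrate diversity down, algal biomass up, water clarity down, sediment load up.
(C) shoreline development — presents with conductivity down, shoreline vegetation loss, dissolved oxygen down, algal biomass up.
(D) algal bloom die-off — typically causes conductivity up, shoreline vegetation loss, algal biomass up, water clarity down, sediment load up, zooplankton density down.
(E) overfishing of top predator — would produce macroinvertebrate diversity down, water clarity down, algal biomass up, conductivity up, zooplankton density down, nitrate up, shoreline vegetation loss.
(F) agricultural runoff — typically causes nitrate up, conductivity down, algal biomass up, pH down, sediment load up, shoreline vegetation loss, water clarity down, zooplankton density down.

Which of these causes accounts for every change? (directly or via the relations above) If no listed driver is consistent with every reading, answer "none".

none

Testing each hypothesis:
(A) acid deposition event — pH up miss; shoreline vegetation loss match; sediment load up match; water clarity down match; conductivity down miss; zooplankton density down match; macroinvertebrate diversity down miss; algal biomass up match
(B) nutrient upwelling — pH up miss; shoreline vegetation loss match; sediment load up match; water clarity down match; conductivity down match; zooplankton density down match; macroinvertebrate diversity down match; algal biomass up match
(C) shoreline development — pH up miss; shoreline vegetation loss match; sediment load up miss; water clarity down miss; conductivity down match; zooplankton density down miss; macroinvertebrate diversity down miss; algal biomass up match
(D) algal bloom die-off — pH up miss; shoreline vegetation loss match; sediment load up match; water clarity down match; conductivity down miss; zooplankton density down match; macroinvertebrate diversity down miss; algal biomass up match
(E) overfishing of top predator — fails on pH up, sediment load up, conductivity down (predicts conductivity up, not conductivity down)
(F) agricultural runoff — pH up miss; shoreline vegetation loss match; sediment load up match; water clarity down match; conductivity down match; zooplankton density down match; macroinvertebrate diversity down miss; algal biomass up match
None of the listed candidates fits everything.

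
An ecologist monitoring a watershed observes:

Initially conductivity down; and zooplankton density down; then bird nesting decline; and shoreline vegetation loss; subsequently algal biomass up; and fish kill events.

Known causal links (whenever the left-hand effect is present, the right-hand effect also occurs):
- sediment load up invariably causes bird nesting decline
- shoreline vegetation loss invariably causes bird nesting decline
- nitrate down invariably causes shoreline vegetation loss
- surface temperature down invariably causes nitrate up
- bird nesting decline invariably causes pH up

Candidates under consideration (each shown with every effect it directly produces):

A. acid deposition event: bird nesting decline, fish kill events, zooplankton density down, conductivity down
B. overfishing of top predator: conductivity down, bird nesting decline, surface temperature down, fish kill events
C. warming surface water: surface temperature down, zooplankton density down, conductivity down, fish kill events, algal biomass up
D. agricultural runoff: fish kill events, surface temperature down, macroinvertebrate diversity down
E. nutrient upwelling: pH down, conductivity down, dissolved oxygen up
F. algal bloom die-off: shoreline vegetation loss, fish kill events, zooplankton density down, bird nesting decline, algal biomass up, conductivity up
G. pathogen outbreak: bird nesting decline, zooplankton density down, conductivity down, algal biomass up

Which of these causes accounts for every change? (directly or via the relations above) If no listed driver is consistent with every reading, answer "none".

Per-candidate check:
(A) acid deposition event — conductivity down +; zooplankton density down +; bird nesting decline +; shoreline vegetation loss -; algal biomass up -; fish kill events +
(B) overfishing of top predator — does not account for zooplankton density down, shoreline vegetation loss, algal biomass up
(C) warming surface water — conductivity down +; zooplankton density down +; bird nesting decline -; shoreline vegetation loss -; algal biomass up +; fish kill events +
(D) agricultural runoff — does not account for conductivity down, zooplankton density down, bird nesting decline, shoreline vegetation loss, algal biomass up
(E) nutrient upwelling — conductivity down +; zooplankton density down -; bird nesting decline -; shoreline vegetation loss -; algal biomass up -; fish kill events -
(F) algal bloom die-off — conductivity down -; zooplankton density down +; bird nesting decline +; shoreline vegetation loss +; algal biomass up +; fish kill events +
(G) pathogen outbreak — conductivity down +; zooplankton density down +; bird nesting decline +; shoreline vegetation loss -; algal biomass up +; fish kill events -
No candidate is consistent with all observations.

none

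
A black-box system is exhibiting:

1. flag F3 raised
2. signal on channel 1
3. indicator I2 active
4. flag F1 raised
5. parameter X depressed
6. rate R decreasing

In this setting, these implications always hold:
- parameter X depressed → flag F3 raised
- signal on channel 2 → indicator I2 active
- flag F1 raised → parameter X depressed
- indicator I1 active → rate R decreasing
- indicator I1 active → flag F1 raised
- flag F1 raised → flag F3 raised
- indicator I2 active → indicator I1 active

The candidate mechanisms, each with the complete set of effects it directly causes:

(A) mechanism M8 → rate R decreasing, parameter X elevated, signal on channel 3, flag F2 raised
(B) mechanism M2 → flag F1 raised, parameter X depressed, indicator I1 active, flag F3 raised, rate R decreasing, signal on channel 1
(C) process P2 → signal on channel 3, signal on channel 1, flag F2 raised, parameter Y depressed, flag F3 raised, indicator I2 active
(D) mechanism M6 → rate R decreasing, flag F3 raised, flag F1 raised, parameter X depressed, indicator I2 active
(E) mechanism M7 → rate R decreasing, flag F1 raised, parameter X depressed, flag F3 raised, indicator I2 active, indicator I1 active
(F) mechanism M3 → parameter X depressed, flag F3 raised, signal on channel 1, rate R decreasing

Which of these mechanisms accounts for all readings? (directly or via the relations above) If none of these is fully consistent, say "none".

C

For each candidate, compare predicted effects to what was observed:
(A) mechanism M8 — fails on flag F3 raised, signal on channel 1, indicator I2 active, flag F1 raised, parameter X depressed (predicts parameter X elevated, not parameter X depressed)
(B) mechanism M2 — flag F3 raised +; signal on channel 1 +; indicator I2 active -; flag F1 raised +; parameter X depressed +; rate R decreasing +
(C) process P2 — flag F3 raised +; signal on channel 1 +; indicator I2 active +; flag F1 raised + (through indicator I2 active → indicator I1 active → flag F1 raised); parameter X depressed + (through indicator I2 active → indicator I1 active → flag F1 raised → parameter X depressed); rate R decreasing + (through indicator I2 active → indicator I1 active → rate R decreasing)
(D) mechanism M6 — flag F3 raised +; signal on channel 1 -; indicator I2 active +; flag F1 raised +; parameter X depressed +; rate R decreasing +
(E) mechanism M7 — flag F3 raised +; signal on channel 1 -; indicator I2 active +; flag F1 raised +; parameter X depressed +; rate R decreasing +
(F) mechanism M3 — does not account for indicator I2 active, flag F1 raised
(C) alone accounts for all the evidence.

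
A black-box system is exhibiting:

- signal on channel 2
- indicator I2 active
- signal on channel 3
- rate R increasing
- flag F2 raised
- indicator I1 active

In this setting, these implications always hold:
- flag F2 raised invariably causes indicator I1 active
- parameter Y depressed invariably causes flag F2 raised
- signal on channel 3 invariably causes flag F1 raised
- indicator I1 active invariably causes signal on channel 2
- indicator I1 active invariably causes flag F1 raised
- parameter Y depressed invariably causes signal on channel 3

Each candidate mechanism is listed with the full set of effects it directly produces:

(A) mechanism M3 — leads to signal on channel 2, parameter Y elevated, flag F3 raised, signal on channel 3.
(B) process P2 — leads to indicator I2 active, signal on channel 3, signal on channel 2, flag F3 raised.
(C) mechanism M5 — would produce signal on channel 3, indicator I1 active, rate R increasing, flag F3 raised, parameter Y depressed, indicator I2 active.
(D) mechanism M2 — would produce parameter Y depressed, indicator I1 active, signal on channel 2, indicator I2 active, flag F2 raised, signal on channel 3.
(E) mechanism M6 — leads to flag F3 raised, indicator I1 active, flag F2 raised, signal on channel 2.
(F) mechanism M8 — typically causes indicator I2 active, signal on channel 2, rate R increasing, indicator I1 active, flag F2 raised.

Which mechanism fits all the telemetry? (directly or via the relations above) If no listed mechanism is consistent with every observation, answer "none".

C

Checking each candidate against the observations:
(A) mechanism M3 — signal on channel 2 +; indicator I2 active -; signal on channel 3 +; rate R increasing -; flag F2 raised -; indicator I1 active -
(B) process P2 — signal on channel 2 +; indicator I2 active +; signal on channel 3 +; rate R increasing -; flag F2 raised -; indicator I1 active -
(C) mechanism M5 — signal on channel 2 + (through indicator I1 active → signal on channel 2); indicator I2 active +; signal on channel 3 +; rate R increasing +; flag F2 raised + (through parameter Y depressed → flag F2 raised); indicator I1 active +
(D) mechanism M2 — does not account for rate R increasing
(E) mechanism M6 — signal on channel 2 +; indicator I2 active -; signal on channel 3 -; rate R increasing -; flag F2 raised +; indicator I1 active +
(F) mechanism M8 — signal on channel 2 +; indicator I2 active +; signal on channel 3 -; rate R increasing +; flag F2 raised +; indicator I1 active +
(C) alone accounts for all the evidence.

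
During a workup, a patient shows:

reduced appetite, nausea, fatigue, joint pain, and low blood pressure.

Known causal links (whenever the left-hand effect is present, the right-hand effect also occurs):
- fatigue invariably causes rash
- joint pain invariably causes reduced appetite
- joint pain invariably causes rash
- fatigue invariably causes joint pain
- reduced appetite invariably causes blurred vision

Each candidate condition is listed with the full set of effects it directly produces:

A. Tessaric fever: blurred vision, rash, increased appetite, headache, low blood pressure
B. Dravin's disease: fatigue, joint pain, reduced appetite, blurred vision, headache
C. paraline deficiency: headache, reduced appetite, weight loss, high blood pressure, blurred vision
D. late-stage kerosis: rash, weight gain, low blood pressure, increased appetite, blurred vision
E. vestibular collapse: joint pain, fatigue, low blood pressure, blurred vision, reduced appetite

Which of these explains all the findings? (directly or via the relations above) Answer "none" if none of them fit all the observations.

Checking each candidate against the observations:
(A) Tessaric fever — reduced appetite ✗; nausea ✗; fatigue ✗; joint pain ✗; low blood pressure ✓
(B) Dravin's disease — does not account for nausea, low blood pressure
(C) paraline deficiency — reduced appetite ✓; nausea ✗; fatigue ✗; joint pain ✗; low blood pressure ✗
(D) late-stage kerosis — fails on reduced appetite, nausea, fatigue, joint pain (predicts increased appetite, not reduced appetite)
(E) vestibular collapse — does not account for nausea
Every candidate fails on at least one observation.

none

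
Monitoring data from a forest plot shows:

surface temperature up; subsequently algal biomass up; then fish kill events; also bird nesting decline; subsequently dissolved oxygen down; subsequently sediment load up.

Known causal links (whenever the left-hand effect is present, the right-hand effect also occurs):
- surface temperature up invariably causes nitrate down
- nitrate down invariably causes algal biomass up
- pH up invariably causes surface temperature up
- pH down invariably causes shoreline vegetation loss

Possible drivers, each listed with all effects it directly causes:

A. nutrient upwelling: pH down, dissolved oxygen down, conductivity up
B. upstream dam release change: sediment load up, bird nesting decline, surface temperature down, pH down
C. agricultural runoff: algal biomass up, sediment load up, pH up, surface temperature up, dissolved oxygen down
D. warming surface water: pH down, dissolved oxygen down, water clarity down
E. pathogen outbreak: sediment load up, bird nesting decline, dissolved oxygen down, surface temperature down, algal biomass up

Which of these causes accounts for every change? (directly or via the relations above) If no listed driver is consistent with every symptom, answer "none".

none

Testing each hypothesis:
(A) nutrient upwelling — surface temperature up ✗; algal biomass up ✗; fish kill events ✗; bird nesting decline ✗; dissolved oxygen down ✓; sediment load up ✗
(B) upstream dam release change — fails on surface temperature up, algal biomass up, fish kill events, dissolved oxygen down (predicts surface temperature down, not surface temperature up)
(C) agricultural runoff — surface temperature up ✓; algal biomass up ✓; fish kill events ✗; bird nesting decline ✗; dissolved oxygen down ✓; sediment load up ✓
(D) warming surface water — does not account for surface temperature up, algal biomass up, fish kill events, bird nesting decline, sediment load up
(E) pathogen outbreak — fails on surface temperature up, fish kill events (predicts surface temperature down, not surface temperature up)
Every candidate fails on at least one observation.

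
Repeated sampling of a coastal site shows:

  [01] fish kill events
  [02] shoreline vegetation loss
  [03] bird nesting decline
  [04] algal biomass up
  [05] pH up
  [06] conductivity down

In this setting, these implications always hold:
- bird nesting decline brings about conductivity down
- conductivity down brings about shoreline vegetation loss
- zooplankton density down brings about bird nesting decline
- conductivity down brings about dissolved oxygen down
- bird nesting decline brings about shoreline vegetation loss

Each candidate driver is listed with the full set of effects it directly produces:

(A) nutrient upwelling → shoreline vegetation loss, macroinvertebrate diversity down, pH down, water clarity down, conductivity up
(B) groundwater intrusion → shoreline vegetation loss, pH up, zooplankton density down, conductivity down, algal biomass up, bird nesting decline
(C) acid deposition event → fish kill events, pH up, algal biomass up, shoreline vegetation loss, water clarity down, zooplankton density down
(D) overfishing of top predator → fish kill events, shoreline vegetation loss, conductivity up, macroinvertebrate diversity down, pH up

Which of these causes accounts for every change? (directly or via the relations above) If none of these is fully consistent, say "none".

C

Testing each hypothesis:
(A) nutrient upwelling — fish kill events ✗; shoreline vegetation loss ✓; bird nesting decline ✗; algal biomass up ✗; pH up ✗; conductivity down ✗
(B) groundwater intrusion — fish kill events ✗; shoreline vegetation loss ✓; bird nesting decline ✓; algal biomass up ✓; pH up ✓; conductivity down ✓
(C) acid deposition event — fish kill events ✓; shoreline vegetation loss ✓; bird nesting decline ✓ (by zooplankton density down → bird nesting decline); algal biomass up ✓; pH up ✓; conductivity down ✓ (by zooplankton density down → bird nesting decline → conductivity down)
(D) overfishing of top predator — fails on bird nesting decline, algal biomass up, conductivity down (predicts conductivity up, not conductivity down)
(C) is the only candidate with no mismatches.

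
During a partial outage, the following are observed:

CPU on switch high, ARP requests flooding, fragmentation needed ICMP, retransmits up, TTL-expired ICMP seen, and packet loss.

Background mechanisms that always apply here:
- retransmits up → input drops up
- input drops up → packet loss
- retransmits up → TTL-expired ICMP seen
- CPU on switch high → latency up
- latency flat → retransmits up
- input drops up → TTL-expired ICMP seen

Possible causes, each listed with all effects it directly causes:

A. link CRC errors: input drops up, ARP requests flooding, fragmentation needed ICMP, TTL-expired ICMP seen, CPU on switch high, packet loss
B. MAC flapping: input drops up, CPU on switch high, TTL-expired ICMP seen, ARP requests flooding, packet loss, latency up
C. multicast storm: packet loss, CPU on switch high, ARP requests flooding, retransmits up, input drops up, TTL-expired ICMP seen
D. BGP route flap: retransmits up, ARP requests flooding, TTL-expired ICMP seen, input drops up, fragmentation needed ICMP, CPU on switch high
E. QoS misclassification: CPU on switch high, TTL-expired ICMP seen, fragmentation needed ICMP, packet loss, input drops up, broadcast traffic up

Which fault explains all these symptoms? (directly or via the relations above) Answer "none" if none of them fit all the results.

D

Per-candidate check:
(A) link CRC errors — does not account for retransmits up
(B) MAC flapping — CPU on switch high ✓; ARP requests flooding ✓; fragmentation needed ICMP ✗; retransmits up ✗; TTL-expired ICMP seen ✓; packet loss ✓
(C) multicast storm — CPU on switch high ✓; ARP requests flooding ✓; fragmentation needed ICMP ✗; retransmits up ✓; TTL-expired ICMP seen ✓; packet loss ✓
(D) BGP route flap — accounts for every observation (packet loss via input drops up → packet loss)
(E) QoS misclassification — CPU on switch high ✓; ARP requests flooding ✗; fragmentation needed ICMP ✓; retransmits up ✗; TTL-expired ICMP seen ✓; packet loss ✓
(D) is the only candidate with no mismatches.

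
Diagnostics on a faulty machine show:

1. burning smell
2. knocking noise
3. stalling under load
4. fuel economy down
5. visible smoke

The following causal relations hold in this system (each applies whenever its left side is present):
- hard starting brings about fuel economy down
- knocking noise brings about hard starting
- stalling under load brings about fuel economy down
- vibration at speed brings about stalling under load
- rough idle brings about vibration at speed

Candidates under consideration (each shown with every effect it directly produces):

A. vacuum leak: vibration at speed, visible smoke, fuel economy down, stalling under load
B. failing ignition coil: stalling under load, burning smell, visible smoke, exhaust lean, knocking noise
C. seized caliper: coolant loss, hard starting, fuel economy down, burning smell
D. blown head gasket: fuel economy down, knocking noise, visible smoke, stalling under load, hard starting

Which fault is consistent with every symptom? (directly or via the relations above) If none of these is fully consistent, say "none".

B

Testing each hypothesis:
(A) vacuum leak — does not account for burning smell, knocking noise
(B) failing ignition coil — burning smell ✓; knocking noise ✓; stalling under load ✓; fuel economy down ✓ (via stalling under load → fuel economy down); visible smoke ✓
(C) seized caliper — does not account for knocking noise, stalling under load, visible smoke
(D) blown head gasket — burning smell ✗; knocking noise ✓; stalling under load ✓; fuel economy down ✓; visible smoke ✓
(B) alone accounts for all the evidence.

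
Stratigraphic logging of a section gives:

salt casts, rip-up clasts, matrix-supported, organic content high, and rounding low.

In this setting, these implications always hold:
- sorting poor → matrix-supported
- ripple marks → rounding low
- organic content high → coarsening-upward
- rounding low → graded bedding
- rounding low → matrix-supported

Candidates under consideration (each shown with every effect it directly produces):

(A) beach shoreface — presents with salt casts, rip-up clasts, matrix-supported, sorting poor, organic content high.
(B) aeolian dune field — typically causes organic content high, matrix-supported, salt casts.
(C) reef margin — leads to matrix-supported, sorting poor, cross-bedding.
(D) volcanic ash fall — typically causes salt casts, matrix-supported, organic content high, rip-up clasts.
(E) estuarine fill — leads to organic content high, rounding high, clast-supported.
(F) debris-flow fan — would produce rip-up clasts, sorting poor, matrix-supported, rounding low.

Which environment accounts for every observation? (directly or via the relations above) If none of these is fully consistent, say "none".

Per-candidate check:
(A) beach shoreface — salt casts +; rip-up clasts +; matrix-supported +; organic content high +; rounding low -
(B) aeolian dune field — salt casts +; rip-up clasts -; matrix-supported +; organic content high +; rounding low -
(C) reef margin — does not account for salt casts, rip-up clasts, organic content high, rounding low
(D) volcanic ash fall — does not account for rounding low
(E) estuarine fill — salt casts -; rip-up clasts -; matrix-supported -; organic content high +; rounding low -
(F) debris-flow fan — salt casts -; rip-up clasts +; matrix-supported +; organic content high -; rounding low +
No candidate is consistent with all observations.

none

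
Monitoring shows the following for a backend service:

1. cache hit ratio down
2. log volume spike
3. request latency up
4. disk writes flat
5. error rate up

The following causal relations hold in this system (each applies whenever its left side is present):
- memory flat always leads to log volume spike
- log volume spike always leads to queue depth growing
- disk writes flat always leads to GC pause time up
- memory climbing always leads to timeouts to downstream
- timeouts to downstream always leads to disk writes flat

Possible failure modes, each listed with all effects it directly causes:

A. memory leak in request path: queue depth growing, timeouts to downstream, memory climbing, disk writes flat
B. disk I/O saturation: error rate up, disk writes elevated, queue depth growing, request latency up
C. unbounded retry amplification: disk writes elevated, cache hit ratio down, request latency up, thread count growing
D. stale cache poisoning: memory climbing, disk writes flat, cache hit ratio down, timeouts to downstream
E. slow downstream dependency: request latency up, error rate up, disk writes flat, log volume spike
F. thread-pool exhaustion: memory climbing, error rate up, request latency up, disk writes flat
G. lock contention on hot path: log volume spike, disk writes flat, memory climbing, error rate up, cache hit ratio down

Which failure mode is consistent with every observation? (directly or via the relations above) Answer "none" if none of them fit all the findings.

none

Per-candidate check:
(A) memory leak in request path — does not account for cache hit ratio down, log volume spike, request latency up, error rate up
(B) disk I/O saturation — fails on cache hit ratio down, log volume spike, disk writes flat (predicts disk writes elevated, not disk writes flat)
(C) unbounded retry amplification — cache hit ratio down match; log volume spike miss; request latency up match; disk writes flat miss; error rate up miss
(D) stale cache poisoning — cache hit ratio down match; log volume spike miss; request latency up miss; disk writes flat match; error rate up miss
(E) slow downstream dependency — cache hit ratio down miss; log volume spike match; request latency up match; disk writes flat match; error rate up match
(F) thread-pool exhaustion — cache hit ratio down miss; log volume spike miss; request latency up match; disk writes flat match; error rate up match
(G) lock contention on hot path — cache hit ratio down match; log volume spike match; request latency up miss; disk writes flat match; error rate up match
No candidate is consistent with all observations.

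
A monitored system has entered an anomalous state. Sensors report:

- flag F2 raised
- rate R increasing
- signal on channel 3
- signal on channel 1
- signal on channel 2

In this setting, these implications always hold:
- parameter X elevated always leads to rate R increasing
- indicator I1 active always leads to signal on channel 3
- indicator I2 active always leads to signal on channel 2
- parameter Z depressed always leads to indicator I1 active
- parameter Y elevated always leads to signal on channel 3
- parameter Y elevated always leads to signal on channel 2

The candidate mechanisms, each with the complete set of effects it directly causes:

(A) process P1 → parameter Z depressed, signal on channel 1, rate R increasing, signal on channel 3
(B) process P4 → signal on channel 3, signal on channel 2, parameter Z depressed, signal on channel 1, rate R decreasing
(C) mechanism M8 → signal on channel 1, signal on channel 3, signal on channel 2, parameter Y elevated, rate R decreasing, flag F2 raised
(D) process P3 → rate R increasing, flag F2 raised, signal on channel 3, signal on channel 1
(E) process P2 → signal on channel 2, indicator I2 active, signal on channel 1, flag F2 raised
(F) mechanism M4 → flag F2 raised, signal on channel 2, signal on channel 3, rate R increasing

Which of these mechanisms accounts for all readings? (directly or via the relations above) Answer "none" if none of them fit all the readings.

For each candidate, compare predicted effects to what was observed:
(A) process P1 — flag F2 raised miss; rate R increasing match; signal on channel 3 match; signal on channel 1 match; signal on channel 2 miss
(B) process P4 — flag F2 raised miss; rate R increasing miss; signal on channel 3 match; signal on channel 1 match; signal on channel 2 match
(C) mechanism M8 — fails on rate R increasing (predicts rate R decreasing, not rate R increasing)
(D) process P3 — flag F2 raised match; rate R increasing match; signal on channel 3 match; signal on channel 1 match; signal on channel 2 miss
(E) process P2 — flag F2 raised match; rate R increasing miss; signal on channel 3 miss; signal on channel 1 match; signal on channel 2 match
(F) mechanism M4 — flag F2 raised match; rate R increasing match; signal on channel 3 match; signal on channel 1 miss; signal on channel 2 match
No candidate is consistent with all observations.

none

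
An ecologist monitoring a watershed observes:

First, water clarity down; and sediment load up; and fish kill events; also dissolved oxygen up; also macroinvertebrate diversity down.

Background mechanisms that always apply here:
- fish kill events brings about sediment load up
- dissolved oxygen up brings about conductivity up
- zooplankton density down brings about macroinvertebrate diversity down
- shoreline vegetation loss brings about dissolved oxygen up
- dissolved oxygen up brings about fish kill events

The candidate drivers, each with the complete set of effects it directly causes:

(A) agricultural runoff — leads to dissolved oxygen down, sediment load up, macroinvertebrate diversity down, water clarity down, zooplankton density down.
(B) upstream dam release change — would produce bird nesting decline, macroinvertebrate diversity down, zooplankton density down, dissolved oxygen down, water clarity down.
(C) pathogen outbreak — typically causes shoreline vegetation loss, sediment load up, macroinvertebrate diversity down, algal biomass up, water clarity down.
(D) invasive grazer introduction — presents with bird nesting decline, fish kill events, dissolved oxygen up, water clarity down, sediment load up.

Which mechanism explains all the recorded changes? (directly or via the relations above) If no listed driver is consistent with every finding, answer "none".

Testing each hypothesis:
(A) agricultural runoff — water clarity down yes; sediment load up yes; fish kill events NO; dissolved oxygen up NO; macroinvertebrate diversity down yes
(B) upstream dam release change — fails on sediment load up, fish kill events, dissolved oxygen up (predicts dissolved oxygen down, not dissolved oxygen up)
(C) pathogen outbreak — accounts for every observation (fish kill events by shoreline vegetation loss → dissolved oxygen up → fish kill events)
(D) invasive grazer introduction — does not account for macroinvertebrate diversity down
(C) is the only candidate with no mismatches.

C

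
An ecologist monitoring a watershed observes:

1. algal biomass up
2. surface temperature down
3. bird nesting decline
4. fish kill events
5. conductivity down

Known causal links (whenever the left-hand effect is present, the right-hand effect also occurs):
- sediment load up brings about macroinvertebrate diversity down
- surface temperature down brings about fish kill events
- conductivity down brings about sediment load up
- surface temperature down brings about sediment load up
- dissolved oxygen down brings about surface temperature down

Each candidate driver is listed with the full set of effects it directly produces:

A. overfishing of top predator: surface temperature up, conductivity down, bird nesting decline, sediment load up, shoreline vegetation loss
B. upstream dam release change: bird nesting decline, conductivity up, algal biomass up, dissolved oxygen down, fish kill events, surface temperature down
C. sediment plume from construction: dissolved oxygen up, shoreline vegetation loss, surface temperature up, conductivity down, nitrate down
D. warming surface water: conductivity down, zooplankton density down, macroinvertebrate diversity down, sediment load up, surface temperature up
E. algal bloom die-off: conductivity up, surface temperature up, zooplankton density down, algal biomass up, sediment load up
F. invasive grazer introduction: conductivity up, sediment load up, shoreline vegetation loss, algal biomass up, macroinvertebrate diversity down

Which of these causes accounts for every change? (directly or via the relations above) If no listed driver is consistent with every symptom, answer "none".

none

For each candidate, compare predicted effects to what was observed:
(A) overfishing of top predator — fails on algal biomass up, surface temperature down, fish kill events (predicts surface temperature up, not surface temperature down)
(B) upstream dam release change — fails on conductivity down (predicts conductivity up, not conductivity down)
(C) sediment plume from construction — fails on algal biomass up, surface temperature down, bird nesting decline, fish kill events (predicts surface temperature up, not surface temperature down)
(D) warming surface water — algal biomass up ✗; surface temperature down ✗; bird nesting decline ✗; fish kill events ✗; conductivity down ✓
(E) algal bloom die-off — algal biomass up ✓; surface temperature down ✗; bird nesting decline ✗; fish kill events ✗; conductivity down ✗
(F) invasive grazer introduction — algal biomass up ✓; surface temperature down ✗; bird nesting decline ✗; fish kill events ✗; conductivity down ✗
None of the listed candidates fits everything.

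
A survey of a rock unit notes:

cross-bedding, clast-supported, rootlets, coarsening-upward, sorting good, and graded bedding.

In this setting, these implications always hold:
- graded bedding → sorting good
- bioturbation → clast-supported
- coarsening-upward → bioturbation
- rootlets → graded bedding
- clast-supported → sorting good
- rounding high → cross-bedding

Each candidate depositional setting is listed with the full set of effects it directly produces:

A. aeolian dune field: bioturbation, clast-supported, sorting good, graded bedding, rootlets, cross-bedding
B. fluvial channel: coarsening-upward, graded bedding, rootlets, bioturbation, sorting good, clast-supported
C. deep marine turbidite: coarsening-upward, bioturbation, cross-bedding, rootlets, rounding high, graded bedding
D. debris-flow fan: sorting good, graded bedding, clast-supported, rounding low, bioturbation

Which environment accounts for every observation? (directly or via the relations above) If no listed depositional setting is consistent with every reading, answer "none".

C

For each candidate, compare predicted effects to what was observed:
(A) aeolian dune field — does not account for coarsening-upward
(B) fluvial channel — cross-bedding NO; clast-supported yes; rootlets yes; coarsening-upward yes; sorting good yes; graded bedding yes
(C) deep marine turbidite — accounts for every observation (clast-supported by bioturbation → clast-supported)
(D) debris-flow fan — cross-bedding NO; clast-supported yes; rootlets NO; coarsening-upward NO; sorting good yes; graded bedding yes
(C) is the only candidate with no mismatches.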